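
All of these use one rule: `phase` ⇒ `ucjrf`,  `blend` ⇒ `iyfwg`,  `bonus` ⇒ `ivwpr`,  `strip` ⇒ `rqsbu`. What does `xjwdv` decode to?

mango

p(15)→u(20) and h(7)→c(2) fit y≡25x+9 (mod 26); the inverse of 25 mod 26 is 25. Treating letters as 0–25, the rule is x ↦ 25x + 9 (mod 26).
Reversing it on xjwdv: x(23)→25·(23−9)≡12=m; j(9)→25·(9−9)≡0=a; w(22)→25·(22−9)≡13=n; d(3)→25·(3−9)≡6=g; v(21)→25·(21−9)≡14=o (all mod 26).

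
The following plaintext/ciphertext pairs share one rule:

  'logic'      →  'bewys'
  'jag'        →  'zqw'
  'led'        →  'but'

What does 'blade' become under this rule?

rbqtu

Each letter is shifted forward by 16 in the alphabet (a Caesar shift of +16).
Applying it to blade: b+16=r, l+16=b, a+16=q, d+16=t, e+16=u.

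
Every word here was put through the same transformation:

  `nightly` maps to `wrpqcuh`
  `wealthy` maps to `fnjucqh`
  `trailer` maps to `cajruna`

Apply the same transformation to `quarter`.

zdjacna

Compare letters: n→w is +9, i→r is +9, g→p is +9 — a constant shift. This is a Caesar cipher with shift 9.
On quarter: q+9=z, u+9=d, a+9=j, r+9=a, t+9=c, e+9=n, r+9=a.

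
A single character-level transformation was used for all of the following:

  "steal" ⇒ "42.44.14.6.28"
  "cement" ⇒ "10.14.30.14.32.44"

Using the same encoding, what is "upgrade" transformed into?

s(#19)→42 and t(#20)→44: differences scale by 2, so n = 2·pos + 4. Each letter becomes 2×(its alphabet position, a=1..z=26) + 4.
On upgrade: u=21→46, p=16→36, g=7→18, r=18→40, a=1→6, d=4→12, e=5→14.

46.36.18.40.6.12.14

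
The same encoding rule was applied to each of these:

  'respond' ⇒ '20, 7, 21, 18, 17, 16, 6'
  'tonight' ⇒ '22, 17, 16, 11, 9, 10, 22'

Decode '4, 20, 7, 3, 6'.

The number is (letter's place in the alphabet, a=1) + 2.
Decoding 4, 20, 7, 3, 6: 4→(4−2)÷1=2=b, 20→(20−2)÷1=18=r, 7→(7−2)÷1=5=e, 3→(3−2)÷1=1=a, 6→(6−2)÷1=4=d.

bread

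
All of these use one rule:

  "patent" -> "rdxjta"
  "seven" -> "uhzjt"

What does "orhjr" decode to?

model

In patent: p→r is +2, a→d is +3, t→x is +4, e→j is +5 — the shift increases by 1 each position. Letter i (0-indexed) is shifted by i+2, so successive shifts are 2, 3, 4, ….
Undoing it on orhjr: o−2=m, r−3=o, h−4=d, j−5=e, r−6=l.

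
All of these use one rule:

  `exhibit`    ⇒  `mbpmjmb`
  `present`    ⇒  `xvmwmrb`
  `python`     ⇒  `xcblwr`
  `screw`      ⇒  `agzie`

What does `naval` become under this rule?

vedet

Shifts by position in exhibit: pos 0: e→m (+8), pos 1: x→b (+4), pos 2: h→p (+8), pos 3: i→m (+4) — repeating every 2. A repeating key of period 2 is used — shifts +8, +4 over and over.
For naval: n+8=v, a+4=e, v+8=d, a+4=e, l+8=t.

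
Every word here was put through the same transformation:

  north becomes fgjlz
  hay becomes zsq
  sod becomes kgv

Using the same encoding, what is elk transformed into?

Compare letters: n→f is +18, o→g is +18, r→j is +18 — a constant shift. This is a Caesar cipher with shift 18.
Applying it to elk: e+18=w, l+18=d, k+18=c.

wdc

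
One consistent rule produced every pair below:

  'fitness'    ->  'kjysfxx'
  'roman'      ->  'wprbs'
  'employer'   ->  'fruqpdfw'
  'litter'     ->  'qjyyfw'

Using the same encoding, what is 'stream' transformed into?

The shift depends on letter class: consonant f→k is +5, but vowel i→j is +1. Vowels shift forward by 1 and consonants shift forward by 5.
For stream: s(cons)+5=x, t(cons)+5=y, r(cons)+5=w, e(vowel)+1=f, a(vowel)+1=b, m(cons)+5=r.

xywfbr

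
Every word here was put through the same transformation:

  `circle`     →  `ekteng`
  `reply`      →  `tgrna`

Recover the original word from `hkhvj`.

fifth

Compare letters: c→e is +2, i→k is +2, r→t is +2 — a constant shift. It's a constant shift of +2 (ROT2).
Undoing it on hkhvj: h−2=f, k−2=i, h−2=f, v−2=t, j−2=h.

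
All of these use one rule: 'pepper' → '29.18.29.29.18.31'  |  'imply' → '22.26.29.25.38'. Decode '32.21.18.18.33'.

sheet

Each letter is replaced by its alphabet position (a=1..z=26) + 13.
Reversing it on 32.21.18.18.33: 32→(32−13)÷1=19=s, 21→(21−13)÷1=8=h, 18→(18−13)÷1=5=e, 18→(18−13)÷1=5=e, 33→(33−13)÷1=20=t.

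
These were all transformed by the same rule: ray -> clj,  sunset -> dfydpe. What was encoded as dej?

This is a Caesar cipher with shift 11.
Reversing it on dej: d−11=s, e−11=t, j−11=y.

sty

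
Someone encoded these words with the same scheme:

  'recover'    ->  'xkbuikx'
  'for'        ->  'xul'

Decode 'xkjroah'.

builder

The output letters match the input read backwards, each shifted +6: recover reversed is revocer. Two steps: reverse the string, then apply a Caesar shift of +6.
Decoding xkjroah: shift back: x−6=r, k−6=e, j−6=d, r−6=l, o−6=i, a−6=u, h−6=b → redliub; then reverse → builder.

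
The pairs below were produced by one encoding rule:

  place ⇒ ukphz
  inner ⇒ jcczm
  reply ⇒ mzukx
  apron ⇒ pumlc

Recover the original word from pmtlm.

armor

p(15)→u(20) and l(11)→k(10) fit y≡9x+15 (mod 26); the inverse of 9 mod 26 is 3. This is an affine cipher: with a=0,…,z=25, each position x becomes (9x+15) mod 26.
Reversing it on pmtlm: p(15)→3·(15−15)≡0=a; m(12)→3·(12−15)≡17=r; t(19)→3·(19−15)≡12=m; l(11)→3·(11−15)≡14=o; m(12)→3·(12−15)≡17=r (all mod 26).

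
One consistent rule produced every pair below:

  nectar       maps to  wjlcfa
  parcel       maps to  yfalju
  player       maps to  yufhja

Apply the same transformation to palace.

yfuflj

The shift depends on letter class: consonant n→w is +9, but vowel e→j is +5. Vowels shift forward by 5 and consonants shift forward by 9.
Applying it to palace: p(cons)+9=y, a(vowel)+5=f, l(cons)+9=u, a(vowel)+5=f, c(cons)+9=l, e(vowel)+5=j.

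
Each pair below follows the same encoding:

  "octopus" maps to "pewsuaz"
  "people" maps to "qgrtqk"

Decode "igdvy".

The shift increases by 1 at each position, starting from +1: 1, 2, 3, ….
Undoing it on igdvy: i−1=h, g−2=e, d−3=a, v−4=r, y−5=t.

heart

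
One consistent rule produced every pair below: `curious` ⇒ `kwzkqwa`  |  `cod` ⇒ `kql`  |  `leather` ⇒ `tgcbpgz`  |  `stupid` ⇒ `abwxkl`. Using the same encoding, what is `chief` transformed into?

The shift depends on letter class: consonant c→k is +8, but vowel u→w is +2. Two shifts are in play — +2 for a/e/i/o/u, +8 for every other letter.
On chief: c(cons)+8=k, h(cons)+8=p, i(vowel)+2=k, e(vowel)+2=g, f(cons)+8=n.

kpkgn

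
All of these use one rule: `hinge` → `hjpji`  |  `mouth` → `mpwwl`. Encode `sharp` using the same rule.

sicut

Each letter shifts forward by its position index (0, 1, 2, …) — the shift grows by one for each successive letter.
On sharp: s+0=s, h+1=i, a+2=c, r+3=u, p+4=t.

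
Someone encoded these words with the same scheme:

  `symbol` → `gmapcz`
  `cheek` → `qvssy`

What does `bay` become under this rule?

pom

Compare letters: s→g is +14, y→m is +14, m→a is +14 — a constant shift. This is a Caesar cipher with shift 14.
For bay: b+14=p, a+14=o, y+14=m.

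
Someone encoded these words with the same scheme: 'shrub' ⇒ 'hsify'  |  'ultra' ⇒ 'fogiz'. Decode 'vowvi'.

This is the alphabet-reversal cipher (Atbash): a becomes z, b becomes y, etc.
Decoding vowvi: v↔e, o↔l, w↔d, v↔e, i↔r.

elder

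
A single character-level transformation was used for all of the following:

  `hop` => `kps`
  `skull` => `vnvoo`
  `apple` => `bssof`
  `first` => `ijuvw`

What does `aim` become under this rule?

The shift depends on letter class: consonant h→k is +3, but vowel o→p is +1. The rule splits by letter class: vowels +1, consonants +3.
Applying it to aim: a(vowel)+1=b, i(vowel)+1=j, m(cons)+3=p.

bjp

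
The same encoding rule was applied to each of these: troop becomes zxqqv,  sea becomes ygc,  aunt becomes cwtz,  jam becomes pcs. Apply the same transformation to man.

sct

The shift depends on letter class: consonant t→z is +6, but vowel o→q is +2. Vowels shift forward by 2 and consonants shift forward by 6.
On man: m(cons)+6=s, a(vowel)+2=c, n(cons)+6=t.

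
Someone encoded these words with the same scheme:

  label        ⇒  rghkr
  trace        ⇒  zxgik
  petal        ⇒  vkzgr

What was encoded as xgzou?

This is a Caesar cipher with shift 6.
Reversing it on xgzou: x−6=r, g−6=a, z−6=t, o−6=i, u−6=o.

ratio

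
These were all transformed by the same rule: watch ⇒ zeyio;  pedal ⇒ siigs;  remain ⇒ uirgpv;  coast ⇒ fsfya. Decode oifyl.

lease

In watch: w→z is +3, a→e is +4, t→y is +5, c→i is +6 — the shift increases by 1 each position. Each letter shifts forward by (position + 3), i.e. 3, 4, 5, … — the shift grows by one for each successive letter.
Decoding oifyl: o−3=l, i−4=e, f−5=a, y−6=s, l−7=e.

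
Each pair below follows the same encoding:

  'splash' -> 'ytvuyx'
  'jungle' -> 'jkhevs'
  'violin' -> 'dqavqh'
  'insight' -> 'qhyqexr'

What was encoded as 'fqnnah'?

s(18)→y(24) and p(15)→t(19) fit y≡19x+20 (mod 26); the inverse of 19 mod 26 is 11. Treating letters as 0–25, the rule is x ↦ 19x + 20 (mod 26).
Undoing it on fqnnah: f(5)→11·(5−20)≡17=r; q(16)→11·(16−20)≡8=i; n(13)→11·(13−20)≡1=b; n(13)→11·(13−20)≡1=b; a(0)→11·(0−20)≡14=o; h(7)→11·(7−20)≡13=n (all mod 26).

ribbon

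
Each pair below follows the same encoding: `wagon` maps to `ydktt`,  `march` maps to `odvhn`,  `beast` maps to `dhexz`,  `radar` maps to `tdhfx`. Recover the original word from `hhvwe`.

ferry

The shift increases by 1 at each position, starting from +2: 2, 3, 4, ….
Reversing it on hhvwe: h−2=f, h−3=e, v−4=r, w−5=r, e−6=y.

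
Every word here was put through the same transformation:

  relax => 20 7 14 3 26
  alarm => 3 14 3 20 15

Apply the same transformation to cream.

r is letter #18 and maps to 20: an offset of 2. The number is (letter's place in the alphabet, a=1) + 2.
On cream: c=3→5, r=18→20, e=5→7, a=1→3, m=13→15.

5 20 7 3 15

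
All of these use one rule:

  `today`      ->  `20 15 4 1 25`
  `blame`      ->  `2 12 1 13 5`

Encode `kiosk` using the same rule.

11 9 15 19 11

t is letter #20 and maps to 20: an offset of 0. Letters become their 1-indexed alphabet positions: a=1 … z=26.
For kiosk: k=11→11, i=9→9, o=15→15, s=19→19, k=11→11.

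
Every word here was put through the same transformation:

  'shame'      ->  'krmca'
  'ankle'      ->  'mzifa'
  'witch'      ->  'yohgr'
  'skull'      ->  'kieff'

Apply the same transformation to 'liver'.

foban

Each letter's alphabet position (a=0..z=25) is mapped through 23·x+12 mod 26 — an affine cipher.
Applying it to liver: l(11)→23·11+12≡5=f; i(8)→23·8+12≡14=o; v(21)→23·21+12≡1=b; e(4)→23·4+12≡0=a; r(17)→23·17+12≡13=n (all mod 26).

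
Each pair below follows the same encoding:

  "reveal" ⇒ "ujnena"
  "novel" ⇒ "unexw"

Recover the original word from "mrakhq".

hybrid

The output letters match the input read backwards, each shifted +9: reveal reversed is laever. Read the word backwards and shift each letter +9.
Reversing it on mrakhq: shift back: m−9=d, r−9=i, a−9=r, k−9=b, h−9=y, q−9=h → dirbyh; then reverse → hybrid.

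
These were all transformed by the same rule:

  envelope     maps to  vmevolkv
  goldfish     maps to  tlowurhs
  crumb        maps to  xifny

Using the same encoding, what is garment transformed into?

Each pair mirrors across the alphabet (e↔v, n↔m, v↔e): positions sum to 25. Each letter is replaced by its mirror in the alphabet: a↔z, b↔y, c↔x, and so on (the Atbash cipher).
On garment: g↔t, a↔z, r↔i, m↔n, e↔v, n↔m, t↔g.

tzinvmg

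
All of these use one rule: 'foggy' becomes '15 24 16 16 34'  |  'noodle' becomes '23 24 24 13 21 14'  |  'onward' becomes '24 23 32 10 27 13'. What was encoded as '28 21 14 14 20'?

Each letter is replaced by its alphabet position (a=1..z=26) + 9.
Reversing it on 28 21 14 14 20: 28→(28−9)÷1=19=s, 21→(21−9)÷1=12=l, 14→(14−9)÷1=5=e, 14→(14−9)÷1=5=e, 20→(20−9)÷1=11=k.

sleek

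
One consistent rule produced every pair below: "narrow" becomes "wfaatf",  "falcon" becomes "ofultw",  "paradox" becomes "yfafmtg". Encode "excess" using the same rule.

The rule splits by letter class: vowels +5, consonants +9.
On excess: e(vowel)+5=j, x(cons)+9=g, c(cons)+9=l, e(vowel)+5=j, s(cons)+9=b, s(cons)+9=b.

jgljbb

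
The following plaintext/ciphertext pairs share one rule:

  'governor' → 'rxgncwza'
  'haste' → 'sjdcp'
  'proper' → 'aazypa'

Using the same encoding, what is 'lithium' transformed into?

Shifts by position in governor: pos 0: g→r (+11), pos 1: o→x (+9), pos 2: v→g (+11), pos 3: e→n (+9) — repeating every 2. A repeating key of period 2 is used — shifts +11, +9 over and over.
On lithium: l+11=w, i+9=r, t+11=e, h+9=q, i+11=t, u+9=d, m+11=x.

wreqtdx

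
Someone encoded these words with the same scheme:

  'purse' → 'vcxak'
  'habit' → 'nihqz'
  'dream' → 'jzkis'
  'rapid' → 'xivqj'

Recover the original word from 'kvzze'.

The shifts repeat in a cycle of length 2: positions 0,1,… shift by +6, +8, then the pattern repeats.
Decoding kvzze: k−6=e, v−8=n, z−6=t, z−8=r, e−6=y.

entry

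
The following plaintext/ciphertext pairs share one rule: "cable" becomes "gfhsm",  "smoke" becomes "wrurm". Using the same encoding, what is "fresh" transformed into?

The shift increases by 1 at each position, starting from +4: 4, 5, 6, ….
For fresh: f+4=j, r+5=w, e+6=k, s+7=z, h+8=p.

jwkzp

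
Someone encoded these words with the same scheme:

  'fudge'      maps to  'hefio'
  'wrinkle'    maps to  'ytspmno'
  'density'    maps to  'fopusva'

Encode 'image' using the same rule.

sokio

Two shifts are in play — +10 for a/e/i/o/u, +2 for every other letter.
On image: i(vowel)+10=s, m(cons)+2=o, a(vowel)+10=k, g(cons)+2=i, e(vowel)+10=o.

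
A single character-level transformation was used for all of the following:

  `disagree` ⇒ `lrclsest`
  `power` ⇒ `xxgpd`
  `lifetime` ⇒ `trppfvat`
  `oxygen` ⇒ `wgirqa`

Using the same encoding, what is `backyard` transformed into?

Each letter shifts forward by (position + 8), i.e. 8, 9, 10, … — the shift grows by one for each successive letter.
For backyard: b+8=j, a+9=j, c+10=m, k+11=v, y+12=k, a+13=n, r+14=f, d+15=s.

jjmvknfs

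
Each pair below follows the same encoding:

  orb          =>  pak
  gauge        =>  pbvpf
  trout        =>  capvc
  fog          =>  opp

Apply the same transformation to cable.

The shift depends on letter class: consonant r→a is +9, but vowel o→p is +1. The rule splits by letter class: vowels +1, consonants +9.
Applying it to cable: c(cons)+9=l, a(vowel)+1=b, b(cons)+9=k, l(cons)+9=u, e(vowel)+1=f.

lbkuf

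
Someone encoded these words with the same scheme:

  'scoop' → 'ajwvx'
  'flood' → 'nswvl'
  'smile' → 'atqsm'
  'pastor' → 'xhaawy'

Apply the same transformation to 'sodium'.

Shifts by position in scoop: pos 0: s→a (+8), pos 1: c→j (+7), pos 2: o→w (+8), pos 3: o→v (+7) — repeating every 2. It's a Vigenère-style cipher with numeric key [8,7]: position i shifts by key[i mod 2].
For sodium: s+8=a, o+7=v, d+8=l, i+7=p, u+8=c, m+7=t.

avlpct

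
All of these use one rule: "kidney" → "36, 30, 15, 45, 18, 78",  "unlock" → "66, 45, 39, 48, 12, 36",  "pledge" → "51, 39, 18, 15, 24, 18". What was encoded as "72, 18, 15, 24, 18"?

wedge

k(#11)→36 and i(#9)→30: differences scale by 3, so n = 3·pos + 3. Each letter becomes 3×(its alphabet position, a=1..z=26) + 3.
Decoding 72, 18, 15, 24, 18: 72→(72−3)÷3=23=w, 18→(18−3)÷3=5=e, 15→(15−3)÷3=4=d, 24→(24−3)÷3=7=g, 18→(18−3)÷3=5=e.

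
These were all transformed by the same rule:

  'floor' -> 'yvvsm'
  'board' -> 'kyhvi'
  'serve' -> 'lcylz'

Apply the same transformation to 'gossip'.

wpzzvn

Read the word backwards and shift each letter +7.
On gossip: reverse → pissog; then shift: p+7=w, i+7=p, s+7=z, s+7=z, o+7=v, g+7=n.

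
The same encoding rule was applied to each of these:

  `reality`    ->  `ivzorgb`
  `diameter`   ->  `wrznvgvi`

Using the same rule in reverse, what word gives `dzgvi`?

Each letter is replaced by its mirror in the alphabet: a↔z, b↔y, c↔x, and so on (the Atbash cipher).
Reversing it on dzgvi: d↔w, z↔a, g↔t, v↔e, i↔r.

water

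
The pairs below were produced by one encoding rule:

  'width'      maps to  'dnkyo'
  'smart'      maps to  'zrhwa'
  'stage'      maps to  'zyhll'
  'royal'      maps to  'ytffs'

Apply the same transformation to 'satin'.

zfanu

It's a Vigenère-style cipher with numeric key [7,5]: position i shifts by key[i mod 2].
On satin: s+7=z, a+5=f, t+7=a, i+5=n, n+7=u.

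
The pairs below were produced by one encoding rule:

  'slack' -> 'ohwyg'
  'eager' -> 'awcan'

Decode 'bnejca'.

It's a constant shift of +22 (ROT22).
Undoing it on bnejca: b−22=f, n−22=r, e−22=i, j−22=n, c−22=g, a−22=e.

fringe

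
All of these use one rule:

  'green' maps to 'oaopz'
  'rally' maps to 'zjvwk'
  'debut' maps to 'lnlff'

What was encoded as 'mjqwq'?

In green: g→o is +8, r→a is +9, e→o is +10, e→p is +11 — the shift increases by 1 each position. Each letter shifts forward by (position + 8), i.e. 8, 9, 10, … — the shift grows by one for each successive letter.
Reversing it on mjqwq: m−8=e, j−9=a, q−10=g, w−11=l, q−12=e.

eagle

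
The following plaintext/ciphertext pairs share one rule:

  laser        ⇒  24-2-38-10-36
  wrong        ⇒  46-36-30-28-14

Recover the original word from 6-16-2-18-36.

chair

l(#12)→24 and a(#1)→2: differences scale by 2, so n = 2·pos + 0. Each letter becomes 2×(its alphabet position, a=1..z=26).
Decoding 6-16-2-18-36: 6→(6−0)÷2=3=c, 16→(16−0)÷2=8=h, 2→(2−0)÷2=1=a, 18→(18−0)÷2=9=i, 36→(36−0)÷2=18=r.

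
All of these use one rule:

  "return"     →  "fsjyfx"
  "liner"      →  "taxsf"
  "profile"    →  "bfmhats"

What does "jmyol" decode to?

Each letter's alphabet position (a=0..z=25) is mapped through 15·x+10 mod 26 — an affine cipher.
Decoding jmyol: j(9)→7·(9−10)≡19=t; m(12)→7·(12−10)≡14=o; y(24)→7·(24−10)≡20=u; o(14)→7·(14−10)≡2=c; l(11)→7·(11−10)≡7=h (all mod 26).

touch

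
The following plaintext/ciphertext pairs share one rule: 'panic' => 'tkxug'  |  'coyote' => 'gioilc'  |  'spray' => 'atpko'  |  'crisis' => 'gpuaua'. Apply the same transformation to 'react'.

pckgl

p(15)→t(19) and a(0)→k(10) fit y≡11x+10 (mod 26); the inverse of 11 mod 26 is 19. This is an affine cipher: with a=0,…,z=25, each position x becomes (11x+10) mod 26.
Applying it to react: r(17)→11·17+10≡15=p; e(4)→11·4+10≡2=c; a(0)→11·0+10≡10=k; c(2)→11·2+10≡6=g; t(19)→11·19+10≡11=l (all mod 26).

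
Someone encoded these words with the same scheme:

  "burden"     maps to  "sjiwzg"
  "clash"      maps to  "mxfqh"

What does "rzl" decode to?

Read the word backwards and shift each letter +5.
Reversing it on rzl: shift back: r−5=m, z−5=u, l−5=g → mug; then reverse → gum.

gum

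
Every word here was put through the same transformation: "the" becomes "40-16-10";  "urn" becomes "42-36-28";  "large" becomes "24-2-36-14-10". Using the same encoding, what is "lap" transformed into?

24-2-32

t(#20)→40 and h(#8)→16: differences scale by 2, so n = 2·pos + 0. The formula is n = 2×(alphabet index, a=1).
For lap: l=12→24, a=1→2, p=16→32.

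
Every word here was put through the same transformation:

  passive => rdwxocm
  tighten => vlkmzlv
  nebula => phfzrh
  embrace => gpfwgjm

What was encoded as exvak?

In passive: p→r is +2, a→d is +3, s→w is +4, s→x is +5 — the shift increases by 1 each position. Each letter shifts forward by (position + 2), i.e. 2, 3, 4, … — the shift grows by one for each successive letter.
Decoding exvak: e−2=c, x−3=u, v−4=r, a−5=v, k−6=e.

curve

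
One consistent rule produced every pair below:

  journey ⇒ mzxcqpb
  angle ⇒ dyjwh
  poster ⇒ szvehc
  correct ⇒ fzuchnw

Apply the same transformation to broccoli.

ecrnfzot

A repeating key of period 2 is used — shifts +3, +11 over and over.
On broccoli: b+3=e, r+11=c, o+3=r, c+11=n, c+3=f, o+11=z, l+3=o, i+11=t.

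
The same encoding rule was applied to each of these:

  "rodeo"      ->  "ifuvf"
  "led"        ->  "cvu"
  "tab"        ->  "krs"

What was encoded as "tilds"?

crumb

Compare letters: r→i is +17, o→f is +17, d→u is +17 — a constant shift. Each letter is shifted forward by 17 in the alphabet (a Caesar shift of +17).
Decoding tilds: t−17=c, i−17=r, l−17=u, d−17=m, s−17=b.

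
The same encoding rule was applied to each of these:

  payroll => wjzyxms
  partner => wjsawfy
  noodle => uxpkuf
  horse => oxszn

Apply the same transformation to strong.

zcsvwh

Shifts by position in payroll: pos 0: p→w (+7), pos 1: a→j (+9), pos 2: y→z (+1), pos 3: r→y (+7), pos 4: o→x (+9), pos 5: l→m (+1) — repeating every 3. The shifts repeat in a cycle of length 3: positions 0,1,… shift by +7, +9, +1, then the pattern repeats.
For strong: s+7=z, t+9=c, r+1=s, o+7=v, n+9=w, g+1=h.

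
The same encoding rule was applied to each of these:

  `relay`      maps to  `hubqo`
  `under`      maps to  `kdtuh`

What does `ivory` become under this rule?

Each letter is shifted forward by 16 in the alphabet (a Caesar shift of +16).
On ivory: i+16=y, v+16=l, o+16=e, r+16=h, y+16=o.

yleho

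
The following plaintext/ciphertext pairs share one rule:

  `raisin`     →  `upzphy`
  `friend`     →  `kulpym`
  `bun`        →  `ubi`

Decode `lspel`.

exile

The output letters match the input read backwards, each shifted +7: raisin reversed is nisiar. Read the word backwards and shift each letter +7.
Reversing it on lspel: shift back: l−7=e, s−7=l, p−7=i, e−7=x, l−7=e → elixe; then reverse → exile.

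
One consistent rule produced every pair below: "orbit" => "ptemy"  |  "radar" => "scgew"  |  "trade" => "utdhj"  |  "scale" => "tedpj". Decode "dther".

cream

In orbit: o→p is +1, r→t is +2, b→e is +3, i→m is +4 — the shift increases by 1 each position. Each letter shifts forward by (position + 1), i.e. 1, 2, 3, … — the shift grows by one for each successive letter.
Undoing it on dther: d−1=c, t−2=r, h−3=e, e−4=a, r−5=m.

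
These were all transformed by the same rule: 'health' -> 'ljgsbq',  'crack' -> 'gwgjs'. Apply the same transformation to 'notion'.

The shift increases by 1 at each position, starting from +4: 4, 5, 6, ….
Applying it to notion: n+4=r, o+5=t, t+6=z, i+7=p, o+8=w, n+9=w.

rtzpww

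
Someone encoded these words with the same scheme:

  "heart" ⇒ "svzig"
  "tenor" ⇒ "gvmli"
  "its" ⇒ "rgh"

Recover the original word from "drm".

Each pair mirrors across the alphabet (h↔s, e↔v, a↔z): positions sum to 25. This is the alphabet-reversal cipher (Atbash): a becomes z, b becomes y, etc.
Reversing it on drm: d↔w, r↔i, m↔n.

win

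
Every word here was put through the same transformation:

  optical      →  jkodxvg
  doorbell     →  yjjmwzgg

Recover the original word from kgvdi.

Compare letters: o→j is +21, p→k is +21, t→o is +21 — a constant shift. This is a Caesar cipher with shift 21.
Undoing it on kgvdi: k−21=p, g−21=l, v−21=a, d−21=i, i−21=n.

plain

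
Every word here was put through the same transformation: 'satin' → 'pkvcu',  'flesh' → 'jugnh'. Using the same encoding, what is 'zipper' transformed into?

tgrrkb

The output letters match the input read backwards, each shifted +2: satin reversed is nitas. The word is reversed, then every letter is shifted forward by 2.
On zipper: reverse → reppiz; then shift: r+2=t, e+2=g, p+2=r, p+2=r, i+2=k, z+2=b.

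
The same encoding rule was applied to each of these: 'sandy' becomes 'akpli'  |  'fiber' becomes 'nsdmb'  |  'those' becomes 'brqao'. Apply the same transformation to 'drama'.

The shifts repeat in a cycle of length 3: positions 0,1,… shift by +8, +10, +2, then the pattern repeats.
On drama: d+8=l, r+10=b, a+2=c, m+8=u, a+10=k.

lbcuk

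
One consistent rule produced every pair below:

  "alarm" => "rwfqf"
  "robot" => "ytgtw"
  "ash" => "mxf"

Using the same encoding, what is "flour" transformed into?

Two steps: reverse the string, then apply a Caesar shift of +5.
Applying it to flour: reverse → ruolf; then shift: r+5=w, u+5=z, o+5=t, l+5=q, f+5=k.

wztqk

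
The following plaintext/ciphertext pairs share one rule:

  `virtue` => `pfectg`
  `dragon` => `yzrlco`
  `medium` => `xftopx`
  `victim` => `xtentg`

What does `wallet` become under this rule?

epwwlh

The output letters match the input read backwards, each shifted +11: virtue reversed is eutriv. Read the word backwards and shift each letter +11.
Applying it to wallet: reverse → tellaw; then shift: t+11=e, e+11=p, l+11=w, l+11=w, a+11=l, w+11=h.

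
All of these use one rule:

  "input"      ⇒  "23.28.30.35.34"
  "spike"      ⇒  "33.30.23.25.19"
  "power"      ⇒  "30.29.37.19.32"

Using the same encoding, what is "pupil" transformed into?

30.35.30.23.26

Each letter is replaced by its alphabet position (a=1..z=26) + 14.
Applying it to pupil: p=16→30, u=21→35, p=16→30, i=9→23, l=12→26.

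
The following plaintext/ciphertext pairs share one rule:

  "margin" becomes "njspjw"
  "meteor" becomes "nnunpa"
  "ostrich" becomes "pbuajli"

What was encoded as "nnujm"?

metal

Shifts by position in margin: pos 0: m→n (+1), pos 1: a→j (+9), pos 2: r→s (+1), pos 3: g→p (+9) — repeating every 2. The shifts repeat in a cycle of length 2: positions 0,1,… shift by +1, +9, then the pattern repeats.
Reversing it on nnujm: n−1=m, n−9=e, u−1=t, j−9=a, m−1=l.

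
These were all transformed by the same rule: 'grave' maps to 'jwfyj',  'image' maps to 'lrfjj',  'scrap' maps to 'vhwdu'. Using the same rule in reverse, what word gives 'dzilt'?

audio

Shifts by position in grave: pos 0: g→j (+3), pos 1: r→w (+5), pos 2: a→f (+5), pos 3: v→y (+3), pos 4: e→j (+5) — repeating every 3. The shifts repeat in a cycle of length 3: positions 0,1,… shift by +3, +5, +5, then the pattern repeats.
Decoding dzilt: d−3=a, z−5=u, i−5=d, l−3=i, t−5=o.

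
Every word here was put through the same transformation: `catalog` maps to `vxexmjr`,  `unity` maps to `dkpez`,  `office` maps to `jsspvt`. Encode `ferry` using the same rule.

stggz

c(2)→v(21) and a(0)→x(23) fit y≡25x+23 (mod 26); the inverse of 25 mod 26 is 25. Each letter's alphabet position (a=0..z=25) is mapped through 25·x+23 mod 26 — an affine cipher.
On ferry: f(5)→25·5+23≡18=s; e(4)→25·4+23≡19=t; r(17)→25·17+23≡6=g; r(17)→25·17+23≡6=g; y(24)→25·24+23≡25=z (all mod 26).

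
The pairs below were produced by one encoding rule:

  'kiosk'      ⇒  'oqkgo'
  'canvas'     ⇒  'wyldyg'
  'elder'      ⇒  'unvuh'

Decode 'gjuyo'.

speak

This is an affine cipher: with a=0,…,z=25, each position x becomes (25x+24) mod 26.
Undoing it on gjuyo: g(6)→25·(6−24)≡18=s; j(9)→25·(9−24)≡15=p; u(20)→25·(20−24)≡4=e; y(24)→25·(24−24)≡0=a; o(14)→25·(14−24)≡10=k (all mod 26).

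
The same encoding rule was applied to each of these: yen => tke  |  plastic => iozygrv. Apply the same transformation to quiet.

zkoaw

The output letters match the input read backwards, each shifted +6: yen reversed is ney. The word is reversed, then every letter is shifted forward by 6.
On quiet: reverse → teiuq; then shift: t+6=z, e+6=k, i+6=o, u+6=a, q+6=w.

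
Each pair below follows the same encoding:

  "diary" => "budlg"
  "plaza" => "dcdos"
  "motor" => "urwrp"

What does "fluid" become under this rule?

The output letters match the input read backwards, each shifted +3: diary reversed is yraid. The word is reversed, then every letter is shifted forward by 3.
On fluid: reverse → diulf; then shift: d+3=g, i+3=l, u+3=x, l+3=o, f+3=i.

glxoi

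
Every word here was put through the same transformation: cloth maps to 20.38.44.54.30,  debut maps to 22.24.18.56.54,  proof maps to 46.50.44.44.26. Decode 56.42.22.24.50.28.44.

undergo

The formula is n = 2×(alphabet index, a=1) + 14.
Undoing it on 56.42.22.24.50.28.44: 56→(56−14)÷2=21=u, 42→(42−14)÷2=14=n, 22→(22−14)÷2=4=d, 24→(24−14)÷2=5=e, 50→(50−14)÷2=18=r, 28→(28−14)÷2=7=g, 44→(44−14)÷2=15=o.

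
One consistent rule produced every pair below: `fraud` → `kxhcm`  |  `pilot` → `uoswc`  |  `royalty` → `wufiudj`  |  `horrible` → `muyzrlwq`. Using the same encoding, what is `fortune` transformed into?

kuybdxp

In fraud: f→k is +5, r→x is +6, a→h is +7, u→c is +8 — the shift increases by 1 each position. Letter i (0-indexed) is shifted by i+5, so successive shifts are 5, 6, 7, ….
On fortune: f+5=k, o+6=u, r+7=y, t+8=b, u+9=d, n+10=x, e+11=p.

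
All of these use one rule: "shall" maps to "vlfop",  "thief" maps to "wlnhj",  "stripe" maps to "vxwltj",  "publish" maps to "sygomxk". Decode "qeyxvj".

nature

It's a Vigenère-style cipher with numeric key [3,4,5]: position i shifts by key[i mod 3].
Decoding qeyxvj: q−3=n, e−4=a, y−5=t, x−3=u, v−4=r, j−5=e.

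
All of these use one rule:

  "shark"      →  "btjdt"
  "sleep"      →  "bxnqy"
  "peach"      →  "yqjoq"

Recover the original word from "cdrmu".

trial

Shifts by position in shark: pos 0: s→b (+9), pos 1: h→t (+12), pos 2: a→j (+9), pos 3: r→d (+12) — repeating every 2. It's a Vigenère-style cipher with numeric key [9,12]: position i shifts by key[i mod 2].
Decoding cdrmu: c−9=t, d−12=r, r−9=i, m−12=a, u−9=l.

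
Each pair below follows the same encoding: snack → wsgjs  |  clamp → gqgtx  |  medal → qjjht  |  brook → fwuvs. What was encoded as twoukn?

prince

Each letter shifts forward by (position + 4), i.e. 4, 5, 6, … — the shift grows by one for each successive letter.
Reversing it on twoukn: t−4=p, w−5=r, o−6=i, u−7=n, k−8=c, n−9=e.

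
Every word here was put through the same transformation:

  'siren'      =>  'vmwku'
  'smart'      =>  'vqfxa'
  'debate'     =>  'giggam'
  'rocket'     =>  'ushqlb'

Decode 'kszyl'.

house

In siren: s→v is +3, i→m is +4, r→w is +5, e→k is +6 — the shift increases by 1 each position. Letter i (0-indexed) is shifted by i+3, so successive shifts are 3, 4, 5, ….
Decoding kszyl: k−3=h, s−4=o, z−5=u, y−6=s, l−7=e.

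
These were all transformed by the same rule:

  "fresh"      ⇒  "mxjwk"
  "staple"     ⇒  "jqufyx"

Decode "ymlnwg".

The output letters match the input read backwards, each shifted +5: fresh reversed is hserf. The word is reversed, then every letter is shifted forward by 5.
Reversing it on ymlnwg: shift back: y−5=t, m−5=h, l−5=g, n−5=i, w−5=r, g−5=b → thgirb; then reverse → bright.

bright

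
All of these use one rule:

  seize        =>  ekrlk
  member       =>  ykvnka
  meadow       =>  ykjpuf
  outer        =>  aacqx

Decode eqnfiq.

sketch

It's a Vigenère-style cipher with numeric key [12,6,9]: position i shifts by key[i mod 3].
Decoding eqnfiq: e−12=s, q−6=k, n−9=e, f−12=t, i−6=c, q−9=h.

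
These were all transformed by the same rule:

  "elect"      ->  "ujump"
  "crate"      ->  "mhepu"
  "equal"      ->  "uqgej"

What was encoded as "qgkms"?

quick

This is an affine cipher: with a=0,…,z=25, each position x becomes (17x+4) mod 26.
Undoing it on qgkms: q(16)→23·(16−4)≡16=q; g(6)→23·(6−4)≡20=u; k(10)→23·(10−4)≡8=i; m(12)→23·(12−4)≡2=c; s(18)→23·(18−4)≡10=k (all mod 26).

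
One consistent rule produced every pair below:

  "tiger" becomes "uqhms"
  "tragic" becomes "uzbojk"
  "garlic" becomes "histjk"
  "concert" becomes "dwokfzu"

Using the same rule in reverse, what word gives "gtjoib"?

flight

Shifts by position in tiger: pos 0: t→u (+1), pos 1: i→q (+8), pos 2: g→h (+1), pos 3: e→m (+8) — repeating every 2. A repeating key of period 2 is used — shifts +1, +8 over and over.
Undoing it on gtjoib: g−1=f, t−8=l, j−1=i, o−8=g, i−1=h, b−8=t.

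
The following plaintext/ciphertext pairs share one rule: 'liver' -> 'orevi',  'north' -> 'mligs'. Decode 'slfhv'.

house

Each pair mirrors across the alphabet (l↔o, i↔r, v↔e): positions sum to 25. This is the alphabet-reversal cipher (Atbash): a becomes z, b becomes y, etc.
Decoding slfhv: s↔h, l↔o, f↔u, h↔s, v↔e.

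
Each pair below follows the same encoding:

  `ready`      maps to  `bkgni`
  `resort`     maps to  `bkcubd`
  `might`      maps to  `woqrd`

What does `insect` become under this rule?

oxckmd

Vowels shift forward by 6 and consonants shift forward by 10.
On insect: i(vowel)+6=o, n(cons)+10=x, s(cons)+10=c, e(vowel)+6=k, c(cons)+10=m, t(cons)+10=d.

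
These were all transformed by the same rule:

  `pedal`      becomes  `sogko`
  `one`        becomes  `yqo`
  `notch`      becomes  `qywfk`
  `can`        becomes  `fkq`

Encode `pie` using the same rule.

sso

Vowels shift forward by 10 and consonants shift forward by 3.
Applying it to pie: p(cons)+3=s, i(vowel)+10=s, e(vowel)+10=o.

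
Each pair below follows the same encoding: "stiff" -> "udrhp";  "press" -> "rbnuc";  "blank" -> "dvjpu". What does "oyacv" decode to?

moral

A repeating key of period 3 is used — shifts +2, +10, +9 over and over.
Reversing it on oyacv: o−2=m, y−10=o, a−9=r, c−2=a, v−10=l.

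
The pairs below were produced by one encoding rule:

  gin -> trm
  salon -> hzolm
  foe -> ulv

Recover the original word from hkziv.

spare

Each letter is replaced by its mirror in the alphabet: a↔z, b↔y, c↔x, and so on (the Atbash cipher).
Decoding hkziv: h↔s, k↔p, z↔a, i↔r, v↔e.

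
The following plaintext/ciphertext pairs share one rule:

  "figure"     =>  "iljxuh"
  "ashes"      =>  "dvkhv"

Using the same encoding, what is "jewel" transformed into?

Compare letters: f→i is +3, i→l is +3, g→j is +3 — a constant shift. It's a constant shift of +3 (ROT3).
Applying it to jewel: j+3=m, e+3=h, w+3=z, e+3=h, l+3=o.

mhzho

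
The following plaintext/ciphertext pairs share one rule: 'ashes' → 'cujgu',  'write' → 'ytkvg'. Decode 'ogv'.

Compare letters: a→c is +2, s→u is +2, h→j is +2 — a constant shift. It's a constant shift of +2 (ROT2).
Decoding ogv: o−2=m, g−2=e, v−2=t.

met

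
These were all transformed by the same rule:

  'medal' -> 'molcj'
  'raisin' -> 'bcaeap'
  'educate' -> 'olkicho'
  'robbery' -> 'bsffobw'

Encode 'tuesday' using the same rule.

m(12)→m(12) and e(4)→o(14) fit y≡3x+2 (mod 26); the inverse of 3 mod 26 is 9. Each letter's alphabet position (a=0..z=25) is mapped through 3·x+2 mod 26 — an affine cipher.
For tuesday: t(19)→3·19+2≡7=h; u(20)→3·20+2≡10=k; e(4)→3·4+2≡14=o; s(18)→3·18+2≡4=e; d(3)→3·3+2≡11=l; a(0)→3·0+2≡2=c; y(24)→3·24+2≡22=w (all mod 26).

hkoelcw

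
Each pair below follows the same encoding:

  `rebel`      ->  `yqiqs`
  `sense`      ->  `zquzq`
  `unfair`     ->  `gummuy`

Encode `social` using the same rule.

The rule splits by letter class: vowels +12, consonants +7.
On social: s(cons)+7=z, o(vowel)+12=a, c(cons)+7=j, i(vowel)+12=u, a(vowel)+12=m, l(cons)+7=s.

zajums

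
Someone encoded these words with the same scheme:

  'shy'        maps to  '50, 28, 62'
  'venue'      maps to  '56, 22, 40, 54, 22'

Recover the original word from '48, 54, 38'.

rum

With a=1..z=26, the number is 2·pos + 12.
Reversing it on 48, 54, 38: 48→(48−12)÷2=18=r, 54→(54−12)÷2=21=u, 38→(38−12)÷2=13=m.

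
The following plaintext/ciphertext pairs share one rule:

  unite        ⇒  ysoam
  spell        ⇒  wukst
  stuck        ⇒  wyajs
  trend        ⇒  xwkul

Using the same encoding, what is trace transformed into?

In unite: u→y is +4, n→s is +5, i→o is +6, t→a is +7 — the shift increases by 1 each position. The shift increases by 1 at each position, starting from +4: 4, 5, 6, ….
Applying it to trace: t+4=x, r+5=w, a+6=g, c+7=j, e+8=m.

xwgjm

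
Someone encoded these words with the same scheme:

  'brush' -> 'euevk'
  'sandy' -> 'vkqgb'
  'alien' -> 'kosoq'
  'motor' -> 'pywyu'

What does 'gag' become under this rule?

jkj

The shift depends on letter class: consonant b→e is +3, but vowel u→e is +10. Vowels shift forward by 10 and consonants shift forward by 3.
For gag: g(cons)+3=j, a(vowel)+10=k, g(cons)+3=j.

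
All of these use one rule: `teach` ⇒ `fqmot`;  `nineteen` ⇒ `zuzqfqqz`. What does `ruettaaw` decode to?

fishhook

Compare letters: t→f is +12, e→q is +12, a→m is +12 — a constant shift. It's a constant shift of +12 (ROT12).
Reversing it on ruettaaw: r−12=f, u−12=i, e−12=s, t−12=h, t−12=h, a−12=o, a−12=o, w−12=k.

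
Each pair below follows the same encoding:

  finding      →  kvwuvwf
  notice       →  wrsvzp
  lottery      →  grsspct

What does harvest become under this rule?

ajcipxs

f(5)→k(10) and i(8)→v(21) fit y≡21x+9 (mod 26); the inverse of 21 mod 26 is 5. This is an affine cipher: with a=0,…,z=25, each position x becomes (21x+9) mod 26.
On harvest: h(7)→21·7+9≡0=a; a(0)→21·0+9≡9=j; r(17)→21·17+9≡2=c; v(21)→21·21+9≡8=i; e(4)→21·4+9≡15=p; s(18)→21·18+9≡23=x; t(19)→21·19+9≡18=s (all mod 26).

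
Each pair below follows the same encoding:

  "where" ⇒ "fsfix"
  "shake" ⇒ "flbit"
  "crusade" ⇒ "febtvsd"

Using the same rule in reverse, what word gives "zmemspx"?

worldly

The output letters match the input read backwards, each shifted +1: where reversed is erehw. Read the word backwards and shift each letter +1.
Decoding zmemspx: shift back: z−1=y, m−1=l, e−1=d, m−1=l, s−1=r, p−1=o, x−1=w → yldlrow; then reverse → worldly.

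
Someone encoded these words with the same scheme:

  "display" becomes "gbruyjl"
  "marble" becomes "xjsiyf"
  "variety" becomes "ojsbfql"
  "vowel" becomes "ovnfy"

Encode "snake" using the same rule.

rwjzf

d(3)→g(6) and i(8)→b(1) fit y≡25x+9 (mod 26); the inverse of 25 mod 26 is 25. Treating letters as 0–25, the rule is x ↦ 25x + 9 (mod 26).
For snake: s(18)→25·18+9≡17=r; n(13)→25·13+9≡22=w; a(0)→25·0+9≡9=j; k(10)→25·10+9≡25=z; e(4)→25·4+9≡5=f (all mod 26).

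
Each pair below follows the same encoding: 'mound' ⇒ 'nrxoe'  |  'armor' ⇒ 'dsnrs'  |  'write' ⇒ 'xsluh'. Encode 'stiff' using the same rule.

tulgg

Vowels shift forward by 3 and consonants shift forward by 1.
On stiff: s(cons)+1=t, t(cons)+1=u, i(vowel)+3=l, f(cons)+1=g, f(cons)+1=g.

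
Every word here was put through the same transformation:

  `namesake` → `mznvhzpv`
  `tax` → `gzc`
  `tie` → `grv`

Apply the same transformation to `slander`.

hozmwvi

Each pair mirrors across the alphabet (n↔m, a↔z, m↔n): positions sum to 25. This is the alphabet-reversal cipher (Atbash): a becomes z, b becomes y, etc.
Applying it to slander: s↔h, l↔o, a↔z, n↔m, d↔w, e↔v, r↔i.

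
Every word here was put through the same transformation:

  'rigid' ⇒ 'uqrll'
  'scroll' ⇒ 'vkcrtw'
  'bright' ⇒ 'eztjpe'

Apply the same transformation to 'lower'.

It's a Vigenère-style cipher with numeric key [3,8,11]: position i shifts by key[i mod 3].
For lower: l+3=o, o+8=w, w+11=h, e+3=h, r+8=z.

owhhz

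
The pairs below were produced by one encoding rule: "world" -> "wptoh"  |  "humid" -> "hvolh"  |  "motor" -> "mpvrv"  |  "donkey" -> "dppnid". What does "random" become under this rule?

Each letter shifts forward by its position index (0, 1, 2, …) — the shift grows by one for each successive letter.
Applying it to random: r+0=r, a+1=b, n+2=p, d+3=g, o+4=s, m+5=r.

rbpgsr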